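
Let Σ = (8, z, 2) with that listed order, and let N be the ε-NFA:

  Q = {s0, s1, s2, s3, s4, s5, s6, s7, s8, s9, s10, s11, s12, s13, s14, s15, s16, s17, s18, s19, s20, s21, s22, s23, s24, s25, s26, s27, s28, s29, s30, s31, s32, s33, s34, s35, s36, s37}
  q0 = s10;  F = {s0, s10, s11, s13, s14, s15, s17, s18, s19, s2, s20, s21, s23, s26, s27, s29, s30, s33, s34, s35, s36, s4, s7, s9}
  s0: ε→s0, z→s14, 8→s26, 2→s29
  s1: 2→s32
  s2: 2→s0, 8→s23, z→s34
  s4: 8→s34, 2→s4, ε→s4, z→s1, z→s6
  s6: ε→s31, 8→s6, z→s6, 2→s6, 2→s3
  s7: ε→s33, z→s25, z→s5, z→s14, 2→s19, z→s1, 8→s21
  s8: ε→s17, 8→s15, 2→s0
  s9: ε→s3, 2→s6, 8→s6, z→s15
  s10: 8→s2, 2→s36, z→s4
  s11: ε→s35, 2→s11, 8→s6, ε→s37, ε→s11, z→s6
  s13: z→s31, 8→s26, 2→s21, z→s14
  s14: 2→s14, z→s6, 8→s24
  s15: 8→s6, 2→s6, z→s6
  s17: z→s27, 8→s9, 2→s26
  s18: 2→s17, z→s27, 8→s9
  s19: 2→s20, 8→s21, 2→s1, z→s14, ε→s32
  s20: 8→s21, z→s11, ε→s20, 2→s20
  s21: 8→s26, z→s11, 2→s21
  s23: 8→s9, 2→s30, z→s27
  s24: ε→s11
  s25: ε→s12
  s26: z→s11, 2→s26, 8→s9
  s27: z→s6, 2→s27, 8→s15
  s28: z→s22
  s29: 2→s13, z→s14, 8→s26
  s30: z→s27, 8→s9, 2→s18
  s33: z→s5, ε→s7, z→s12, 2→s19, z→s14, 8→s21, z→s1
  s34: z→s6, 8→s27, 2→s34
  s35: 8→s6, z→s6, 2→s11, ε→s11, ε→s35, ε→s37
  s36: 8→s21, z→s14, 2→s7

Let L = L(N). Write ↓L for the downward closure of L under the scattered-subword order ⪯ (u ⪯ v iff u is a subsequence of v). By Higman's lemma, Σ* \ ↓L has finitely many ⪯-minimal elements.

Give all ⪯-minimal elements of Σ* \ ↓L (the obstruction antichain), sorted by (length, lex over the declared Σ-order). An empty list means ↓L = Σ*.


Antichain: [zz, 8888, 8882, 28z8, 2z88, 2222z8].

|Q|=38, |F|=24, |δ|=106 (17 ε).
min D↑ (23 st, q0=0, F={7}): 0:8→1,z→2,2→3 1:8→4,z→5,2→6 2:8→5,z→7,2→2 3:8→8,z→9,2→10 4:8→11,z→12,2→13 5:8→12,z→7,2→5 6:8→14,z→9,2→15 7:8→7,z→7,2→7 8:8→14,z→16,2→8 9:8→16,z→7,2→9 10:8→8,z→9,2→17 11:8→7,z→18,2→7 12:8→18,z→7,2→12 13:8→11,z→12,2→19 14:8→11,z→16,2→14 15:8→14,z→9,2→20 16:8→7,z→7,2→16 17:8→8,z→9,2→21 18:8→7,z→7,2→7 19:8→11,z→12,2→22 20:8→14,z→9,2→8 21:8→8,z→16,2→21 22:8→11,z→12,2→14 [Hopcroft].
'zz': N↓-sim [34, 17, 5] end={s1,s3,s31,s32,s6} ∉↓L; 2/2 single-dels accept.
'8888': N↓-sim [34, 22, 15, 5, 3] end={s3,s31,s6} rej; 4/4 deletions ∈↓L.
'8882': run [34, 22, 15, 5, 3] end={s3,s31,s6} — reject; 4/4 single-dels accept.
'28z8': |S_i|=[34, 31, 13, 7, 3] end={s3,s31,s6} rej; 4/4 deletions ∈↓L.
'2z88': run [34, 31, 15, 8, 3] end={s3,s31,s6} rej; 4/4 deletions ∈↓L.
'2222z8': |S_i|=[34, 31, 28, 21, 18, 9, 3] end={s3,s31,s6} — reject; 6/6 deletions ∈↓L.
6 words, ⪯-incomp.


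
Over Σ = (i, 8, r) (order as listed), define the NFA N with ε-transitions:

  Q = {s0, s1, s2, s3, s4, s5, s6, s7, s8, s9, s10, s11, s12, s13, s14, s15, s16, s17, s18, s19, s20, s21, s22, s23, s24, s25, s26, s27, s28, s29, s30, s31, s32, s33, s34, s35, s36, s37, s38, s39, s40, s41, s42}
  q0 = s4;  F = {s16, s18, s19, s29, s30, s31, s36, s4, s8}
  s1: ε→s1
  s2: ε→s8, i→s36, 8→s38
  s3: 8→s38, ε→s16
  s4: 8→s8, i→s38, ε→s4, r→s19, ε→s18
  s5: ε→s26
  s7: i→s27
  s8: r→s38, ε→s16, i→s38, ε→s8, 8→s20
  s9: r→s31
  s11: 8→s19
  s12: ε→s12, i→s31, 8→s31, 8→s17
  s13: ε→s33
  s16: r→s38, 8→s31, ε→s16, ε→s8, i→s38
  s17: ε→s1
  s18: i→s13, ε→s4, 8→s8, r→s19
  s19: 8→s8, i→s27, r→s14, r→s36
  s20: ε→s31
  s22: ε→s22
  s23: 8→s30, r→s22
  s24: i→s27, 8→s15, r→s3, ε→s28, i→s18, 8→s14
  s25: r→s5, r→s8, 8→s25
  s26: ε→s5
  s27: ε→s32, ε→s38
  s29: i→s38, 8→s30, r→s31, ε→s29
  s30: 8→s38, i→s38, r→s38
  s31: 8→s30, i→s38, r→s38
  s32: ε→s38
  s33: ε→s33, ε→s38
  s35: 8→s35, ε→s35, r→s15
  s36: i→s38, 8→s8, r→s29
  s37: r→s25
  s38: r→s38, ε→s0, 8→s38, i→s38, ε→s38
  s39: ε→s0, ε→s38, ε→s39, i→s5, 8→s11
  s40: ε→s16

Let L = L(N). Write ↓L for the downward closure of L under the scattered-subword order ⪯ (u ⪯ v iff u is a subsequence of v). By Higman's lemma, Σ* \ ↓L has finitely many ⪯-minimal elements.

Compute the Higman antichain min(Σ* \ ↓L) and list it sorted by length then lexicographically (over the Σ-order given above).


min(Σ*\↓L) = [i, 8r, 8888, rrr88, rrrrr].

|Q|=43, |F|=9, |δ|=86 (31 ε).
min D↑ (8 st, q0=0, F={1}): 0:i→1,8→2,r→3 1:i→1,8→1,r→1 2:i→1,8→4,r→1 3:i→1,8→2,r→5 4:i→1,8→6,r→1 5:i→1,8→2,r→7 6:i→1,8→1,r→1 7:i→1,8→6,r→4 (ε-aug+det+¬).
'i': run [17, 6] end={s0,s13,s27,s32,s33,s38} ∉↓L; 1/1 single-dels accept.
'8r': run [17, 7, 2] end={s0,s38} rej; 2/2 single-dels accept.
'8888': run [17, 7, 5, 3, 2] end={s0,s38} — reject; 4/4 del acc.
'rrr88': N↓-sim [17, 13, 10, 5, 3, 2] end={s0,s38} ∉↓L; 5/5 deletions ∈↓L.
'rrrrr': run [17, 13, 10, 5, 4, 2] end={s0,s38} ∉↓L; 5/5 del acc.
5 obstructions.


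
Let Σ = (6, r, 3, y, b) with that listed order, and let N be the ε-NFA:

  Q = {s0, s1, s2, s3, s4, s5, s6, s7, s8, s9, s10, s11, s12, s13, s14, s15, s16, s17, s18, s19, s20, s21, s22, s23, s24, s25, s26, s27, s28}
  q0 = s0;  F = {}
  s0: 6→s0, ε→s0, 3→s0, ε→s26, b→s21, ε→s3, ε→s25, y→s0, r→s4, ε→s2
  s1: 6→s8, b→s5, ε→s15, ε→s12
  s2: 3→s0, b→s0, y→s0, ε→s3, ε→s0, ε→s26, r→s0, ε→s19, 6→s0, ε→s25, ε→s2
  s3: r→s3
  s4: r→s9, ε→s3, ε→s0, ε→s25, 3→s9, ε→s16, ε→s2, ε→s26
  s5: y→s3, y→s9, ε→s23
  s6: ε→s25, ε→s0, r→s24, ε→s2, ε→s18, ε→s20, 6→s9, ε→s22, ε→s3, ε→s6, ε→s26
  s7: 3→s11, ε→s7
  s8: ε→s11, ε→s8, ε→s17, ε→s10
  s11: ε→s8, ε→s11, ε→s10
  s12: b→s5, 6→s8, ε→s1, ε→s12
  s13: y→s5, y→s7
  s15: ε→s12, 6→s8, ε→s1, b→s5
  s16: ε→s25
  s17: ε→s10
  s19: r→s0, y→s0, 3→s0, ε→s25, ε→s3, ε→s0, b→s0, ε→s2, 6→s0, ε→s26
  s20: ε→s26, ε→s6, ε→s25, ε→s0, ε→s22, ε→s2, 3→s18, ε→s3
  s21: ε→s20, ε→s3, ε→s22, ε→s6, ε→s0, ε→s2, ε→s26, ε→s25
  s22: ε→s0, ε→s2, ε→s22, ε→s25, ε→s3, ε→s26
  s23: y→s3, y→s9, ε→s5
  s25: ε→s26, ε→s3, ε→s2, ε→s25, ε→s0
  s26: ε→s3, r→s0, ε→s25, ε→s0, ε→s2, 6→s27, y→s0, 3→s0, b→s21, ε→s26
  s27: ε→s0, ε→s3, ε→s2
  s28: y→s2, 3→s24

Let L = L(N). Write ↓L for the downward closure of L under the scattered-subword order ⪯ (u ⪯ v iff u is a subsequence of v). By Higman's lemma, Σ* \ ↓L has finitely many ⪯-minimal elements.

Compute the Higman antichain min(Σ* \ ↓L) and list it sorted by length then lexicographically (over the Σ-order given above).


A = [ε].

|Q|=29, |F|=0, |δ|=124 (83 ε).
min D↑ (1 st, q0=0, F={0}): 0:6→0,r→0,3→0,y→0,b→0.
ε ∈ L(D↑) ⇒ ↓L = ∅.


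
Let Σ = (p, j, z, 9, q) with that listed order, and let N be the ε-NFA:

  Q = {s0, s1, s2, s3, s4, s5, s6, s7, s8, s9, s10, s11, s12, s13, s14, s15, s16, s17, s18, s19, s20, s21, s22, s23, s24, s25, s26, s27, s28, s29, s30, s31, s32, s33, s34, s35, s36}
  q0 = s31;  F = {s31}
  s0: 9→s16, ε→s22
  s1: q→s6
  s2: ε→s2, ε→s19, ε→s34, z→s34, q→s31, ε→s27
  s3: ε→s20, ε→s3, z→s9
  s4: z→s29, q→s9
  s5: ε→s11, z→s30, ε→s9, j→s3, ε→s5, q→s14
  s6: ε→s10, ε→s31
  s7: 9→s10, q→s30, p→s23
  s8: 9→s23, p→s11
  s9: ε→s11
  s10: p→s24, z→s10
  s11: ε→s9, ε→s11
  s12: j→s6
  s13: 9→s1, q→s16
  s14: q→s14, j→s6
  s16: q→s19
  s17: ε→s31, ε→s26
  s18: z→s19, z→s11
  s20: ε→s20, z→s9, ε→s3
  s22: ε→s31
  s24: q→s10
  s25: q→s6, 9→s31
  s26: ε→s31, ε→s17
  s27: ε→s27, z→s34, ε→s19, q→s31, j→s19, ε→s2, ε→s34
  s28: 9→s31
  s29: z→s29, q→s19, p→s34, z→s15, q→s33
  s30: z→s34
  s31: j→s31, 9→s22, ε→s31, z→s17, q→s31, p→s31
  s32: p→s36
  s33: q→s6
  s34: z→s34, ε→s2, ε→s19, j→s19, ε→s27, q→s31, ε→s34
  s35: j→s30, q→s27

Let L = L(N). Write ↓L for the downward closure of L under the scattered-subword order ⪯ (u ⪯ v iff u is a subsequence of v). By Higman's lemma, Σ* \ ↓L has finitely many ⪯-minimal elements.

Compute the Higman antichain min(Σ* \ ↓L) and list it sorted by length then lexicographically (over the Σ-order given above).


Antichain: [].

|Q|=37, |F|=1, |δ|=82 (31 ε).
min D↑ (1 st, q0=0, F={}): 0:p→0,j→0,z→0,9→0,q→0 [Hopcroft].
L(D↑) = ∅ ⇒ ↓L = Σ*.


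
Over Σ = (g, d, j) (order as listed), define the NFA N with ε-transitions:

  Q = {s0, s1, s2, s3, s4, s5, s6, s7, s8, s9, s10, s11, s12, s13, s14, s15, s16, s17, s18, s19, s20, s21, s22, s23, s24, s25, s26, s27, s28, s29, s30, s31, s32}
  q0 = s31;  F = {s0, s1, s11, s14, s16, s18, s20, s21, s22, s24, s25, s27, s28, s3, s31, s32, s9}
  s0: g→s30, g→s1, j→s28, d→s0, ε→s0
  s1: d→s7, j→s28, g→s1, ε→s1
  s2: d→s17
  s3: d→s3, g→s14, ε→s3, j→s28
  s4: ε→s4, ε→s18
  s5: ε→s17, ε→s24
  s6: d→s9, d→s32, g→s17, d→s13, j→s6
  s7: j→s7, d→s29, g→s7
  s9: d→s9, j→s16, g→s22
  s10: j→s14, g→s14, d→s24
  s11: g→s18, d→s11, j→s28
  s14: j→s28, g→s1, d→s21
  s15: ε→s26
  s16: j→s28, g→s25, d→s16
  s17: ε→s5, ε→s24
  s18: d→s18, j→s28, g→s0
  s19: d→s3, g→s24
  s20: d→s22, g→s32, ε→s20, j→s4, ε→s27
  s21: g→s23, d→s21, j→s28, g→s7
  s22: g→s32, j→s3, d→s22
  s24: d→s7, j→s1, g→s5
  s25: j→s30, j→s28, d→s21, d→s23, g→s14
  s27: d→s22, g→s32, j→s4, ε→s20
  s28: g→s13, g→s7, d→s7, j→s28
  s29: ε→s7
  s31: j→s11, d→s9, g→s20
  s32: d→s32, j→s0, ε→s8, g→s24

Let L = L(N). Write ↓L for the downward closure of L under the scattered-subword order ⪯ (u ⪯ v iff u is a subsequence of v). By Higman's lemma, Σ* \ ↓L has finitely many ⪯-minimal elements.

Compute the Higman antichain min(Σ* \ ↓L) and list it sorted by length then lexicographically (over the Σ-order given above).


|Q|=33, |F|=17, |δ|=85 (15 ε).
min D↑ (17 st, q0=0, F={13}): 0:g→1,d→2,j→3 1:g→4,d→5,j→6 2:g→5,d→2,j→7 3:g→6,d→3,j→8 4:g→9,d→4,j→10 5:g→4,d→5,j→11 6:g→10,d→6,j→8 7:g→12,d→7,j→8 8:g→13,d→13,j→8 9:g→9,d→13,j→14 10:g→14,d→10,j→8 11:g→15,d→11,j→8 12:g→15,d→16,j→8 13:g→13,d→13,j→13 14:g→14,d→13,j→8 15:g→14,d→16,j→8 16:g→13,d→16,j→8 (ε-aug+det+¬).
'jjg': run [26, 16, 5, 3] end={s13,s29,s7} rej; 3/3 del acc.
'jjd': N↓-sim [26, 16, 5, 2] end={s29,s7} — reject; 3/3 single-dels accept.
'gggd': |S_i|=[26, 22, 15, 10, 2] end={s29,s7} — reject; 4/4 deletions ∈↓L.
'djgdg': run [26, 22, 13, 10, 6, 4] end={s13,s23,s29,s7} ∉↓L; 5/5 del acc.
4 minimals (antichain).

Antichain: [jjg, jjd, gggd, djgdg].


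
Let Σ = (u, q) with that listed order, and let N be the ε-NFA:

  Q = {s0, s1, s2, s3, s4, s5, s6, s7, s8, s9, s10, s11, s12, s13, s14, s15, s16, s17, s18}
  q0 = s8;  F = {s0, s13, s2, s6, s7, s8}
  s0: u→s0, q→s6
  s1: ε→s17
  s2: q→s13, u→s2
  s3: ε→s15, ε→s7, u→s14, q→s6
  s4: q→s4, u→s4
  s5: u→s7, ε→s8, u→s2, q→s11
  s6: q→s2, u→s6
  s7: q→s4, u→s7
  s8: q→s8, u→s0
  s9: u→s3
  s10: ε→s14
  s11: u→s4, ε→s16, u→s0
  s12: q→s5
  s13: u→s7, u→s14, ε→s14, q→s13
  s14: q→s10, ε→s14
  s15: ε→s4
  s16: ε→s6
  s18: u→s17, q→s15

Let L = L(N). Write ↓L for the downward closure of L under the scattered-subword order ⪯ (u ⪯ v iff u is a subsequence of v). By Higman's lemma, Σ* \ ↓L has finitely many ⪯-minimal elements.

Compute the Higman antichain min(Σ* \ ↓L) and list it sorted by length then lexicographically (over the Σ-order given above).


|Q|=19, |F|=6, |δ|=37 (10 ε).
min D↑ (7 st, q0=0, F={6}): 0:u→1,q→0 1:u→1,q→2 2:u→2,q→3 3:u→3,q→4 4:u→5,q→4 5:u→5,q→6 6:u→6,q→6 (ε-aug+det+¬).
'uqqquq': run [9, 8, 7, 6, 5, 4, 3] end={s10,s14,s4} — reject; 6/6 deletions ∈↓L.
1 words, ⪯-incomp.

A = [uqqquq].


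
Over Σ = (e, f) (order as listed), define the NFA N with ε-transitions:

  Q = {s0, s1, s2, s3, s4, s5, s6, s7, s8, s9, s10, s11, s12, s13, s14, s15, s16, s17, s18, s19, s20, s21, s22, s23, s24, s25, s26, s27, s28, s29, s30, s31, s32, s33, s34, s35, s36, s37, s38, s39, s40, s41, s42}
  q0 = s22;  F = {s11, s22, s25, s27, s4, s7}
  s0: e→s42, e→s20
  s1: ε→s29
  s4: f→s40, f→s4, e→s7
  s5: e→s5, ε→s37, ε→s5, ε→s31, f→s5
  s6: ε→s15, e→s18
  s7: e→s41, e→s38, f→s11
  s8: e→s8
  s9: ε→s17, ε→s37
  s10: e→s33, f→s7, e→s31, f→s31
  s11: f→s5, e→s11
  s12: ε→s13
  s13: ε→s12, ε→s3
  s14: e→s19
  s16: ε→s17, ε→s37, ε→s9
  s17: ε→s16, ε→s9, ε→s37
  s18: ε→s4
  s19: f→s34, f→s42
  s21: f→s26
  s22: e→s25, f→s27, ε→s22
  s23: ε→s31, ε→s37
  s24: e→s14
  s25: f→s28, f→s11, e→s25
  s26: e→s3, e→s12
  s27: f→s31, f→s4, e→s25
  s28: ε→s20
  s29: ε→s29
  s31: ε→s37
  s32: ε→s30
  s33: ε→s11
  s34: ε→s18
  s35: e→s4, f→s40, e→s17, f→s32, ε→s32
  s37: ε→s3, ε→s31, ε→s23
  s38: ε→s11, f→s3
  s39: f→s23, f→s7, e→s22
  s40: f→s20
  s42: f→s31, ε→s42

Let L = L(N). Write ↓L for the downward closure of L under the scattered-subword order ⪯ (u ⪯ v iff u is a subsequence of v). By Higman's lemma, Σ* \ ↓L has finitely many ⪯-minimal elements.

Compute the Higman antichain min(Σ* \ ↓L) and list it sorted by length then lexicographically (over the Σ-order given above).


min(Σ*\↓L) = [eff, ffeef].

|Q|=43, |F|=6, |δ|=75 (32 ε).
min D↑ (7 st, q0=0, F={5}): 0:e→1,f→2 1:e→1,f→3 2:e→1,f→4 3:e→3,f→5 4:e→6,f→4 5:e→5,f→5 6:e→3,f→3.
'eff': |S_i|=[16, 12, 8, 5] end={s23,s3,s31,s37,s5} rej; 3/3 deletions ∈↓L.
'ffeef': |S_i|=[16, 15, 13, 9, 8, 5] end={s23,s3,s31,s37,s5} rej; 5/5 del acc.
2 obstructions.


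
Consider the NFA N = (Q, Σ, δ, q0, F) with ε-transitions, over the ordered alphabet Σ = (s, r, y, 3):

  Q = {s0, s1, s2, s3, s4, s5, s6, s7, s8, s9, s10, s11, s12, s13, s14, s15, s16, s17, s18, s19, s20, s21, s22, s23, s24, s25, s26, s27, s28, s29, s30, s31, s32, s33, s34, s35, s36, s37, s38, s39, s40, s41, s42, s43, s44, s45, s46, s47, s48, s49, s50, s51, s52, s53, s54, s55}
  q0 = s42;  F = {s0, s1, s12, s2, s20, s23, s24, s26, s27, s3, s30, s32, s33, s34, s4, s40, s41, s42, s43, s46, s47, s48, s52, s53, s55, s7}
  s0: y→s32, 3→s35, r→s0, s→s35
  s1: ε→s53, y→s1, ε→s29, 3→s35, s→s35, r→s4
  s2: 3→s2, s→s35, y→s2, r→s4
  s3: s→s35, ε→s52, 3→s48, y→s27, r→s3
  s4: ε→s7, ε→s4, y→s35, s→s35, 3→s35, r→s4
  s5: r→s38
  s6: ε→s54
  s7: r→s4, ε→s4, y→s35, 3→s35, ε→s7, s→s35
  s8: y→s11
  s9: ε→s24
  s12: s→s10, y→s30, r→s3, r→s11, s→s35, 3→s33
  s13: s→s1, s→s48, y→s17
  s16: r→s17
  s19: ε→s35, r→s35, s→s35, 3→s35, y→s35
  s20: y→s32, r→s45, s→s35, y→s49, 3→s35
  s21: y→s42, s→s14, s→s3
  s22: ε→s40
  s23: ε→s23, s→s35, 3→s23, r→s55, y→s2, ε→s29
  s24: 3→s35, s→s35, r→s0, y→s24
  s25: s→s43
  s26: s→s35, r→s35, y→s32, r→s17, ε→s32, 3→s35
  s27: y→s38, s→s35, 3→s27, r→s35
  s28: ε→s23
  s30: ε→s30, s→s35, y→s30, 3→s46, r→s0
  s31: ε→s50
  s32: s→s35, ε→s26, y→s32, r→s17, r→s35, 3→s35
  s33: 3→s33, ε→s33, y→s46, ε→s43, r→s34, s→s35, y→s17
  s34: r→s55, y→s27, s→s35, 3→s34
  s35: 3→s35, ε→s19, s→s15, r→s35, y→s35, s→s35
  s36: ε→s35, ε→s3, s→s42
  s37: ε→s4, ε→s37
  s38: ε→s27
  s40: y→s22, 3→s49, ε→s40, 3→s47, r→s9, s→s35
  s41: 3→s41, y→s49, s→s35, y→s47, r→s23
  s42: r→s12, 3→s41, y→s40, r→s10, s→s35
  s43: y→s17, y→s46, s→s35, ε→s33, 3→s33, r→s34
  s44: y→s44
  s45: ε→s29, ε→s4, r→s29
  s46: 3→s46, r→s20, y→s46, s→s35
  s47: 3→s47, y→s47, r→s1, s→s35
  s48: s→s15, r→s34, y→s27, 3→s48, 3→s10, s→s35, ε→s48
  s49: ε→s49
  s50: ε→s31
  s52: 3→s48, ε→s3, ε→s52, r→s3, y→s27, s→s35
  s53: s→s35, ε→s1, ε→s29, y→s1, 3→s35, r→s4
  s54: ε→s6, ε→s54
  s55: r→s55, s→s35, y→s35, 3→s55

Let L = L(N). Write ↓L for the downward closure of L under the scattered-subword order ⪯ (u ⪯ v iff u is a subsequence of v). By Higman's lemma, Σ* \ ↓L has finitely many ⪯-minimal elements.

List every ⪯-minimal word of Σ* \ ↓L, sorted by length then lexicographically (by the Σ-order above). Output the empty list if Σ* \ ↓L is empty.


|Q|=56, |F|=26, |δ|=177 (39 ε).
min D↑ (22 st, q0=0, F={1}): 0:s→1,r→2,y→3,3→4 1:s→1,r→1,y→1,3→1 2:s→1,r→5,y→6,3→7 3:s→1,r→8,y→3,3→9 4:s→1,r→10,y→9,3→4 5:s→1,r→5,y→11,3→12 6:s→1,r→13,y→6,3→14 7:s→1,r→15,y→14,3→7 8:s→1,r→13,y→8,3→1 9:s→1,r→16,y→9,3→9 10:s→1,r→17,y→18,3→10 11:s→1,r→1,y→11,3→11 12:s→1,r→15,y→11,3→12 13:s→1,r→13,y→19,3→1 14:s→1,r→20,y→14,3→14 15:s→1,r→17,y→11,3→15 16:s→1,r→21,y→16,3→1 17:s→1,r→17,y→1,3→17 18:s→1,r→21,y→18,3→18 19:s→1,r→1,y→19,3→1 20:s→1,r→21,y→19,3→1 21:s→1,r→21,y→1,3→1.
's': N↓-sim [38, 4] end={s10,s15,s19,s35} — reject; 1/1 deletions ∈↓L.
'yr3': |S_i|=[38, 25, 17, 3] end={s15,s19,s35} — reject; 3/3 deletions ∈↓L.
'rryr': run [38, 33, 22, 9, 4] end={s15,s17,s19,s35} ∉↓L; 4/4 deletions ∈↓L.
'3rry': N↓-sim [38, 27, 20, 9, 3] end={s15,s19,s35} — reject; 4/4 deletions ∈↓L.
4 minimals (antichain).

A = [s, yr3, rryr, 3rry].


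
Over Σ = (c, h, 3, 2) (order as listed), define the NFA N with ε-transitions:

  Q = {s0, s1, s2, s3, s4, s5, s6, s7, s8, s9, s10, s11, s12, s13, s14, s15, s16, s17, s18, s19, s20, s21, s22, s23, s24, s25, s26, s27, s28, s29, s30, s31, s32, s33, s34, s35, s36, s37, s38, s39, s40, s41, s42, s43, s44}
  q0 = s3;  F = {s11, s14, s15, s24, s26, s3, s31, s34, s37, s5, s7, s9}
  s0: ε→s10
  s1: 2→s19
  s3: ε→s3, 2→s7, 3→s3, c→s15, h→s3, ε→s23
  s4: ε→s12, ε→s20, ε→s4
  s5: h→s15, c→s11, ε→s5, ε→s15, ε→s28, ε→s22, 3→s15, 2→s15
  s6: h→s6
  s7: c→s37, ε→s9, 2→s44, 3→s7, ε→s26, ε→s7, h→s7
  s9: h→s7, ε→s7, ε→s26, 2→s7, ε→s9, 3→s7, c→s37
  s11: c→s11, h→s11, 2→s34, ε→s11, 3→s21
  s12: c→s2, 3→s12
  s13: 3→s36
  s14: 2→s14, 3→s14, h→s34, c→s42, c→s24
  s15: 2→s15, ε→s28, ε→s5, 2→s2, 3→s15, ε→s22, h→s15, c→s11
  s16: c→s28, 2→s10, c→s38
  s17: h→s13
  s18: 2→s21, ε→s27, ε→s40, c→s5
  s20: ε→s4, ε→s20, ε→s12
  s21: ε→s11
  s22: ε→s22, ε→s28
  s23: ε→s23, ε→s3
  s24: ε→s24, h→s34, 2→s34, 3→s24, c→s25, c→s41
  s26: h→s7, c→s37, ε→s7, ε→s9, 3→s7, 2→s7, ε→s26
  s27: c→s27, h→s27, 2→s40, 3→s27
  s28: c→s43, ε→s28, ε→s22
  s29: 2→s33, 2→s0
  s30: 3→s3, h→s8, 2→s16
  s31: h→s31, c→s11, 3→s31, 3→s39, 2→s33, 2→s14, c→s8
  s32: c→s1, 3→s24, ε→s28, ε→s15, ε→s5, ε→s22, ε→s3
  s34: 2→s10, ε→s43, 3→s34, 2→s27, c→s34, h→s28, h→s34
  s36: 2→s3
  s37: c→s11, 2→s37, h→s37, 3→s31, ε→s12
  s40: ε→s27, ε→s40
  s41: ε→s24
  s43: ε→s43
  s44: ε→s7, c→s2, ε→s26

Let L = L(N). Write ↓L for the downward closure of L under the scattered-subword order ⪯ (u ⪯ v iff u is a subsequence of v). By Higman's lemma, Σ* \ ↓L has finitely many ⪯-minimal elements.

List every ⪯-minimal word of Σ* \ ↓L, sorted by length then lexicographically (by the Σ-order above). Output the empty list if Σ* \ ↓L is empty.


Antichain: [cc22, 2c32h2].

|Q|=45, |F|=12, |δ|=130 (49 ε).
min D↑ (10 st, q0=0, F={7}): 0:c→1,h→0,3→0,2→2 1:c→3,h→1,3→1,2→1 2:c→4,h→2,3→2,2→2 3:c→3,h→3,3→3,2→5 4:c→3,h→4,3→6,2→4 5:c→5,h→5,3→5,2→7 6:c→3,h→6,3→6,2→8 7:c→7,h→7,3→7,2→7 8:c→9,h→5,3→8,2→8 9:c→9,h→5,3→9,2→5 (ε-aug+det+¬).
'cc22': run [29, 23, 15, 7, 3] end={s10,s27,s40} — reject; 4/4 single-dels accept.
'2c32h2': run [29, 27, 21, 20, 13, 7, 3] end={s10,s27,s40} ∉↓L; 6/6 single-dels accept.
2 words, ⪯-incomp.


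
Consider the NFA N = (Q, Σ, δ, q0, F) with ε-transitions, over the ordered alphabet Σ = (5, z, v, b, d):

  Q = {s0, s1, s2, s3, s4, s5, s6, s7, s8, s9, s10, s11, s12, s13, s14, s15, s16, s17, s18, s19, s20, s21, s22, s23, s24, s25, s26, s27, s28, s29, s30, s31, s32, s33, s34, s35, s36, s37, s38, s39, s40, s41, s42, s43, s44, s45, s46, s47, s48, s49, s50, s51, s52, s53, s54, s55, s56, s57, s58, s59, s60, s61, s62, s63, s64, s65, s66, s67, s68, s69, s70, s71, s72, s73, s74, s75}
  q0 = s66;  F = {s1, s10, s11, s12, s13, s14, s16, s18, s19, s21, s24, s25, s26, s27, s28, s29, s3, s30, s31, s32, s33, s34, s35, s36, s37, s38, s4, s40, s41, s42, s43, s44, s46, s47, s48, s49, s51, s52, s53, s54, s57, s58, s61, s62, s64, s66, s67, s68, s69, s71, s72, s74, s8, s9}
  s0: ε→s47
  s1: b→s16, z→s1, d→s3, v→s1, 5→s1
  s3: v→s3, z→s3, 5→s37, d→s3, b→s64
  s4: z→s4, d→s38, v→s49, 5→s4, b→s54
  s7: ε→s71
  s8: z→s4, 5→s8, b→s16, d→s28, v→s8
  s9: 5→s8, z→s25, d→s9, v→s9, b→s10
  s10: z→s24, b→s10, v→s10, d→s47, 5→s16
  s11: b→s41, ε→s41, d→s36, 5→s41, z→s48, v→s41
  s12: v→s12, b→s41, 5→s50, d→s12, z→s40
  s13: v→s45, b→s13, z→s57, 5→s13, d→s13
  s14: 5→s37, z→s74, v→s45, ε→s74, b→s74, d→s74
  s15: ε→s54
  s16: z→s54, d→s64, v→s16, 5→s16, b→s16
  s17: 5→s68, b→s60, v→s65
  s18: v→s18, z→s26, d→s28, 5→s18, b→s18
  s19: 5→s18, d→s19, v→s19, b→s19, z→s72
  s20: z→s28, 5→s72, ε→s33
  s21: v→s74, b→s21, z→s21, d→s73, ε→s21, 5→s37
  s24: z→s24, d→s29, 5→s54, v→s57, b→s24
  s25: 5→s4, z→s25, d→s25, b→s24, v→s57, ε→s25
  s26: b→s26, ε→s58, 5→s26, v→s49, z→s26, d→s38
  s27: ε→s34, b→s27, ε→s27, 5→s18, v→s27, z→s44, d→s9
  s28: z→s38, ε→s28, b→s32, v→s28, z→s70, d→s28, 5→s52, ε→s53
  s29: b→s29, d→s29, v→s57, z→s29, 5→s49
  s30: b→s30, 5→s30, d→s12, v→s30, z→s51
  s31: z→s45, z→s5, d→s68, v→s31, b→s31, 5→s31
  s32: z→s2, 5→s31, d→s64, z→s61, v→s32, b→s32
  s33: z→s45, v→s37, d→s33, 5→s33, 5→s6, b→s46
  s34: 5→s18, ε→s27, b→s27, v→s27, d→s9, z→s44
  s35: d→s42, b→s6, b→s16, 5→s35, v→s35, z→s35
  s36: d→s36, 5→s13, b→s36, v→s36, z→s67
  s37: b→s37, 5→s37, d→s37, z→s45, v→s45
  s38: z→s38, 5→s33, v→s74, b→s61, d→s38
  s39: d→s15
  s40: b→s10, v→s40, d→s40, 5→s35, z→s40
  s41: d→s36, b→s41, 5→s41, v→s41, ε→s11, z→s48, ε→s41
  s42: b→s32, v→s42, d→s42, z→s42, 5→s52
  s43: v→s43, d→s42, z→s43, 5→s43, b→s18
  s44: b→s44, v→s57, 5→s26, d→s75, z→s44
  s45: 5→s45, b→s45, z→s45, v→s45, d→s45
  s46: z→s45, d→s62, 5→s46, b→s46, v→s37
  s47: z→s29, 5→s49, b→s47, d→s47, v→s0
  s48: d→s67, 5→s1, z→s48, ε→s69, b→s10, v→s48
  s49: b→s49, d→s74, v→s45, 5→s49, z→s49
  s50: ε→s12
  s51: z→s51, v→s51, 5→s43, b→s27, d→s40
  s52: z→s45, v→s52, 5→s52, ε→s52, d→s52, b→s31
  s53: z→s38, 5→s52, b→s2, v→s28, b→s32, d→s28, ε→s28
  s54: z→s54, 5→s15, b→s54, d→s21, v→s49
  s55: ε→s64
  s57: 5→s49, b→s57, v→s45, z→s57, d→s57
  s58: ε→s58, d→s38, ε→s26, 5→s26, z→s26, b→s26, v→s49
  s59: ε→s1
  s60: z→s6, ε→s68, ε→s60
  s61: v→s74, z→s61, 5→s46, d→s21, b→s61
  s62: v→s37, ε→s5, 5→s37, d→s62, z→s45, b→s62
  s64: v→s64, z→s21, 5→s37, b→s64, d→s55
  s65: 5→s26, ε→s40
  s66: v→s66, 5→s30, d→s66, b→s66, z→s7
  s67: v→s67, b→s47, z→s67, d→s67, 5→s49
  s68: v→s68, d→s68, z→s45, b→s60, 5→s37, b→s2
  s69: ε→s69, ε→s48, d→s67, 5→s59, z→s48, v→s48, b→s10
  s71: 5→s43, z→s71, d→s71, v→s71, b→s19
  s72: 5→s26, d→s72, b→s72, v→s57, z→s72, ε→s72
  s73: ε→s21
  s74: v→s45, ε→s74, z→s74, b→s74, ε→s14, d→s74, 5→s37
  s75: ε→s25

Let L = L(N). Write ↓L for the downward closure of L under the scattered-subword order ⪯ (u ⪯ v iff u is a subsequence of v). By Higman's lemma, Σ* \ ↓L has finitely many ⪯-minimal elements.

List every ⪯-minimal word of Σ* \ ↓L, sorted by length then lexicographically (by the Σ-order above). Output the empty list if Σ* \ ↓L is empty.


|Q|=76, |F|=54, |δ|=325 (35 ε).
min D↑ (49 st, q0=0, F={34}): 0:5→1,z→2,v→0,b→0,d→0 1:5→1,z→3,v→1,b→1,d→4 2:5→5,z→2,v→2,b→6,d→2 3:5→5,z→3,v→3,b→7,d→8 4:5→4,z→8,v→4,b→9,d→4 5:5→5,z→5,v→5,b→10,d→11 6:5→10,z→12,v→6,b→6,d→6 7:5→10,z→13,v→7,b→7,d→14 8:5→15,z→8,v→8,b→16,d→8 9:5→9,z→17,v→9,b→9,d→18 10:5→10,z→19,v→10,b→10,d→20 11:5→21,z→11,v→11,b→22,d→11 12:5→19,z→12,v→23,b→12,d→12 13:5→19,z→13,v→23,b→13,d→24 14:5→25,z→24,v→14,b→16,d→14 15:5→15,z→15,v→15,b→26,d→11 16:5→26,z→27,v→16,b→16,d→28 17:5→29,z→17,v→17,b→16,d→30 18:5→31,z→30,v→18,b→18,d→18 19:5→19,z→19,v→32,b→19,d→33 20:5→21,z→33,v→20,b→22,d→20 21:5→21,z→34,v→21,b→35,d→21 22:5→35,z→36,v→22,b→22,d→37 23:5→32,z→23,v→34,b→23,d→23 24:5→38,z→24,v→23,b→27,d→24 25:5→25,z→38,v→25,b→26,d→20 26:5→26,z→39,v→26,b→26,d→37 27:5→39,z→27,v→23,b→27,d→40 28:5→32,z→40,v→28,b→28,d→28 29:5→29,z→29,v→29,b→26,d→41 30:5→32,z→30,v→30,b→28,d→30 31:5→31,z→23,v→34,b→31,d→31 32:5→32,z→32,v→34,b→32,d→42 33:5→43,z→33,v→42,b→36,d→33 34:5→34,z→34,v→34,b→34,d→34 35:5→35,z→34,v→35,b→35,d→44 36:5→45,z→36,v→42,b→36,d→46 37:5→47,z→46,v→37,b→37,d→37 38:5→38,z→38,v→32,b→39,d→33 39:5→39,z→39,v→32,b→39,d→46 40:5→32,z→40,v→23,b→40,d→40 41:5→47,z→41,v→41,b→37,d→41 42:5→47,z→42,v→34,b→42,d→42 43:5→43,z→34,v→47,b→45,d→43 44:5→47,z→34,v→44,b→44,d→44 45:5→45,z→34,v→47,b→45,d→48 46:5→47,z→46,v→42,b→46,d→46 47:5→47,z→34,v→34,b→47,d→47 48:5→47,z→34,v→47,b→48,d→48 [Hopcroft].
'z5d5z': |S_i|=[68, 60, 39, 26, 12, 3] end={s45,s5,s6} — reject; 5/5 del acc.
'zbzvv': run [68, 60, 47, 28, 6, 1] end={s45} ∉↓L; 5/5 del acc.
'5dbd5v': N↓-sim [68, 63, 54, 38, 23, 7, 1] end={s45} ∉↓L; 6/6 single-dels accept.
3 obstructions.

A = [z5d5z, zbzvv, 5dbd5v].


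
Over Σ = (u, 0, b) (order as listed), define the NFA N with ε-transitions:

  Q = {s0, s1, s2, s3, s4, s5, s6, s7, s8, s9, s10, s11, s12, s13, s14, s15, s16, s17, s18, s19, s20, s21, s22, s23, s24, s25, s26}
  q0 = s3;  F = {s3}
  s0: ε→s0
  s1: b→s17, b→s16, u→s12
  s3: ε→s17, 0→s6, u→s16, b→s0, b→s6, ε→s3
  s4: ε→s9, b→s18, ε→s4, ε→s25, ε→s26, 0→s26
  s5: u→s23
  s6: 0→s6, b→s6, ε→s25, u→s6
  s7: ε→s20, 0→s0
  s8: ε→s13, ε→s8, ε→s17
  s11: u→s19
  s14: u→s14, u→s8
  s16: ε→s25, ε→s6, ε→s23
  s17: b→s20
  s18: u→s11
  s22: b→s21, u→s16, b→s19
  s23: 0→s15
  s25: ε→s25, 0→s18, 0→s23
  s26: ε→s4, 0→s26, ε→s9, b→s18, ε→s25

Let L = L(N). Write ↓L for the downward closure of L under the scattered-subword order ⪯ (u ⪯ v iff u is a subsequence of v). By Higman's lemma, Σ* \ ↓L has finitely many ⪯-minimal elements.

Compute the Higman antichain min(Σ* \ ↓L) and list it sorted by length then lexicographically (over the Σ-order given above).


|Q|=27, |F|=1, |δ|=46 (19 ε).
min D↑ (2 st, q0=0, F={1}): 0:u→1,0→1,b→1 1:u→1,0→1,b→1 (ε-aug+det+¬).
'u': run [12, 8] end={s11,s15,s16,s18,s19,s23,s25,s6} — reject; 1/1 single-dels accept.
'0': N↓-sim [12, 7] end={s11,s15,s18,s19,s23,s25,s6} — reject; 1/1 single-dels accept.
'b': run [12, 9] end={s0,s11,s15,s18,s19,s20,s23,s25,s6} — reject; 1/1 del acc.
3 obstructions.

Antichain: [u, 0, b].


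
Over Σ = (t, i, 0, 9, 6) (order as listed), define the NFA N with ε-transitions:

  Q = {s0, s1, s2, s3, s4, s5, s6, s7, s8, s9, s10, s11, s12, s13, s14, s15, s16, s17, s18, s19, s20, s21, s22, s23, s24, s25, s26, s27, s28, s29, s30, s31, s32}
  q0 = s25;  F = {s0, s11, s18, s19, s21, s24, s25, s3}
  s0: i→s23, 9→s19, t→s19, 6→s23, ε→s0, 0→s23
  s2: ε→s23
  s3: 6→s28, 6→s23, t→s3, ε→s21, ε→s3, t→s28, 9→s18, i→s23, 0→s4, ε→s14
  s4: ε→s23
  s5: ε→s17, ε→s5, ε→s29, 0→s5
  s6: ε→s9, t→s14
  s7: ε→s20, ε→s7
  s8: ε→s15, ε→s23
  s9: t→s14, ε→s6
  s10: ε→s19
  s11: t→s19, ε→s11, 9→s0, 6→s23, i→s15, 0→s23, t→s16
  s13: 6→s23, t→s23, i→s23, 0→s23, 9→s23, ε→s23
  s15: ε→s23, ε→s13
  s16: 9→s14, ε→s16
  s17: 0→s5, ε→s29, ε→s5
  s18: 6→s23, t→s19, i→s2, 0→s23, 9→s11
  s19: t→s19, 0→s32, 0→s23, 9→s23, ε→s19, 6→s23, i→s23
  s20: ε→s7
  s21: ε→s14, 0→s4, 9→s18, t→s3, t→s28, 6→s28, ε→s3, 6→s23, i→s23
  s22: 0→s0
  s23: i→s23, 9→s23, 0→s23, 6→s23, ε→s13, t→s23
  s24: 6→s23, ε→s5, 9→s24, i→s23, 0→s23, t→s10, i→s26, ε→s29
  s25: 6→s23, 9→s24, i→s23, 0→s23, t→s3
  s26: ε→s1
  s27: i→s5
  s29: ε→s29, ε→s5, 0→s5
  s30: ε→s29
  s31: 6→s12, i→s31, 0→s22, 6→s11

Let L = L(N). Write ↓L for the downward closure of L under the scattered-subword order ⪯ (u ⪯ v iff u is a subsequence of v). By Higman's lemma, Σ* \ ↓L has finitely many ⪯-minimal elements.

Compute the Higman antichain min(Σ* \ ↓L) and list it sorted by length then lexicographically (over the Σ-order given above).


|Q|=33, |F|=8, |δ|=103 (34 ε).
min D↑ (8 st, q0=0, F={2}): 0:t→1,i→2,0→2,9→3,6→2 1:t→1,i→2,0→2,9→4,6→2 2:t→2,i→2,0→2,9→2,6→2 3:t→5,i→2,0→2,9→3,6→2 4:t→5,i→2,0→2,9→6,6→2 5:t→5,i→2,0→2,9→2,6→2 6:t→5,i→2,0→2,9→7,6→2 7:t→5,i→2,0→2,9→5,6→2 (ε-aug+det+¬).
'i': run [23, 6] end={s1,s13,s15,s2,s23,s26} rej; 1/1 single-dels accept.
'0': run [23, 7] end={s13,s17,s23,s29,s32,s4,s5} ∉↓L; 1/1 single-dels accept.
'6': run [23, 3] end={s13,s23,s28} — reject; 1/1 deletions ∈↓L.
'9t9': N↓-sim [23, 18, 7, 3] end={s13,s14,s23} rej; 3/3 single-dels accept.
't99999': |S_i|=[23, 16, 11, 9, 6, 4, 2] end={s13,s23} — reject; 6/6 deletions ∈↓L.
5 minimals (antichain).

min(Σ*\↓L) = [i, 0, 6, 9t9, t99999].


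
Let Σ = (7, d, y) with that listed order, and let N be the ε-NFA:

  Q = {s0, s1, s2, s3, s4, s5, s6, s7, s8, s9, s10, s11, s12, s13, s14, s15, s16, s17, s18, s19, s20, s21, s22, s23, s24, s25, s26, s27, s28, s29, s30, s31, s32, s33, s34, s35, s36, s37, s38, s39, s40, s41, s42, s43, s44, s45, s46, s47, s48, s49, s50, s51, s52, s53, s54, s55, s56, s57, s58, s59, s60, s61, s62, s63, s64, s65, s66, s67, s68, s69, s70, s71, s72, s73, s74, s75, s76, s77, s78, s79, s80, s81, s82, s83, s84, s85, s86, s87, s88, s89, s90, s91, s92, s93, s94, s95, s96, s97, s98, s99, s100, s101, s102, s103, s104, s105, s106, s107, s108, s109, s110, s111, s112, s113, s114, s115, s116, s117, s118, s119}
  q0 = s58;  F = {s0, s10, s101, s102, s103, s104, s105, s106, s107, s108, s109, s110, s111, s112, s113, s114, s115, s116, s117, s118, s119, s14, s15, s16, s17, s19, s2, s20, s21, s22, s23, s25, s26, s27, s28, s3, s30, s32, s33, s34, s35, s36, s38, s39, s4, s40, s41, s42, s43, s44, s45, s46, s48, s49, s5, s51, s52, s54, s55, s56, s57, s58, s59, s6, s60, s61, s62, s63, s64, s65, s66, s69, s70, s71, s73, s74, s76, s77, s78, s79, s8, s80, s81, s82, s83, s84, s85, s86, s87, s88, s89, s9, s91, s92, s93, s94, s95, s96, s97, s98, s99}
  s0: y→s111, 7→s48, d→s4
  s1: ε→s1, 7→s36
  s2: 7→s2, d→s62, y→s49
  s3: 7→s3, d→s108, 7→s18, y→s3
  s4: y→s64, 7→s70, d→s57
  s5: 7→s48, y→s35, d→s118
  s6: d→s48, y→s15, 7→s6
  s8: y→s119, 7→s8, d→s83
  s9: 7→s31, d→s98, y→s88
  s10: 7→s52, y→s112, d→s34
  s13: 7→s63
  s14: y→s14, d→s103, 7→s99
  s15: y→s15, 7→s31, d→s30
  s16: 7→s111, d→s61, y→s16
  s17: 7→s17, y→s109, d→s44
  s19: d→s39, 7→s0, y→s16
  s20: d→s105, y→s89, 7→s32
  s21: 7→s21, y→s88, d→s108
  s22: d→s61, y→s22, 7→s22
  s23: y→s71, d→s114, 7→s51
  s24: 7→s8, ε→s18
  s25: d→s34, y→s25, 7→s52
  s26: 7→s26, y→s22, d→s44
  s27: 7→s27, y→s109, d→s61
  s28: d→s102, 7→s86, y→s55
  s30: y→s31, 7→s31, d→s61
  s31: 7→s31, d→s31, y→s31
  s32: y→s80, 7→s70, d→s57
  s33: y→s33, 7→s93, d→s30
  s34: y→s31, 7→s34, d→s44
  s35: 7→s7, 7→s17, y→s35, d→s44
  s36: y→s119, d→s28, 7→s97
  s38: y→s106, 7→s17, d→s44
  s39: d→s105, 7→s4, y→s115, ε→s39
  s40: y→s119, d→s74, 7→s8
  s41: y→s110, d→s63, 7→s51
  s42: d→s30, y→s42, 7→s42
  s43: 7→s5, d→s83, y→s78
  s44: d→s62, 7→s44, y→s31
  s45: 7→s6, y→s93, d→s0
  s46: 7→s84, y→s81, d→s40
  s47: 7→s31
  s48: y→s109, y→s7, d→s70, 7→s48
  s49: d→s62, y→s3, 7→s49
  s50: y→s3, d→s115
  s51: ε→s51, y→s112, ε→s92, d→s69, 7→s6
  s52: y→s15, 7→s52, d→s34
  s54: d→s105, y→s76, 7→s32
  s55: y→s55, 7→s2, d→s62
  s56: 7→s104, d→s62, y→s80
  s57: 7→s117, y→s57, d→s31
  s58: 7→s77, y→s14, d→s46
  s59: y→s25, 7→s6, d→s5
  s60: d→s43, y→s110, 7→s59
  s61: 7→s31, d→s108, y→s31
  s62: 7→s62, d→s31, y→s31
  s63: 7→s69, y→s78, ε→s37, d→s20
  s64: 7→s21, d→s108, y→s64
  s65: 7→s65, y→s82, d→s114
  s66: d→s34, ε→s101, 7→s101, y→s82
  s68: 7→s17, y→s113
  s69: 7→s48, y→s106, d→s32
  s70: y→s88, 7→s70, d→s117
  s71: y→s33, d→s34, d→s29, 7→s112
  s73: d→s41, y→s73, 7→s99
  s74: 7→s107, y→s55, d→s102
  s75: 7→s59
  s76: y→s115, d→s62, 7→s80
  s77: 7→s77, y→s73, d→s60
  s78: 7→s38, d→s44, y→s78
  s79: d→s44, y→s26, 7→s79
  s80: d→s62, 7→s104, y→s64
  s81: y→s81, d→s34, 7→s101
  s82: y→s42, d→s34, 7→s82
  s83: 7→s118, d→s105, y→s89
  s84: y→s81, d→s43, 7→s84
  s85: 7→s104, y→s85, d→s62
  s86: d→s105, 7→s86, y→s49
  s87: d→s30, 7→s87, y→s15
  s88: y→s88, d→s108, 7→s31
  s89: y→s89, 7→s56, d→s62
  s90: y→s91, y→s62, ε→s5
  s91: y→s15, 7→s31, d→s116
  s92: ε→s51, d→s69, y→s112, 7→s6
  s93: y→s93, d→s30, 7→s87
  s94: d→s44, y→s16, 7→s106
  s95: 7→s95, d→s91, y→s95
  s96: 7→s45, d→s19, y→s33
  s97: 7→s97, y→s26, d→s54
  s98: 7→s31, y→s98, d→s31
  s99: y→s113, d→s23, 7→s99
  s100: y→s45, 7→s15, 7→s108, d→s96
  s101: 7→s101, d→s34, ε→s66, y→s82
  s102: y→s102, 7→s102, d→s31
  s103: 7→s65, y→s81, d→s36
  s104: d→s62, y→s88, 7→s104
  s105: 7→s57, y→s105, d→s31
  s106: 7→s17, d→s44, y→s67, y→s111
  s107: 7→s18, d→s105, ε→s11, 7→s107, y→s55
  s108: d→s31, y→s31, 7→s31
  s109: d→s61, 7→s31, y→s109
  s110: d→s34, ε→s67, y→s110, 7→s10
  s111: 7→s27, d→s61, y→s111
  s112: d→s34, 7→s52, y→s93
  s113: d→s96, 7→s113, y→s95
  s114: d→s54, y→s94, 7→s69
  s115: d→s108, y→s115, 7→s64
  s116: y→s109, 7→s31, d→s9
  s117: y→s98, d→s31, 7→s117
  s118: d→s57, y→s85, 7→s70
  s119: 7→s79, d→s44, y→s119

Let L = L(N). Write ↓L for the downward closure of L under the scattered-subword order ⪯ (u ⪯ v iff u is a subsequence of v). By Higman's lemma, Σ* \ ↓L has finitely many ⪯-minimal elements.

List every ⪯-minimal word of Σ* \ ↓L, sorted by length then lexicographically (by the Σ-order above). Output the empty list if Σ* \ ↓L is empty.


|Q|=120, |F|=101, |δ|=339 (12 ε).
min D↑ (100 st, q0=0, F={38}): 0:7→1,d→2,y→3 1:7→1,d→4,y→5 2:7→6,d→7,y→8 3:7→9,d→10,y→3 4:7→11,d→12,y→13 5:7→9,d→14,y→5 6:7→6,d→12,y→8 7:7→15,d→16,y→17 8:7→18,d→19,y→8 9:7→9,d→20,y→21 10:7→22,d→23,y→8 11:7→24,d→25,y→26 12:7→25,d→27,y→28 13:7→29,d→19,y→13 14:7→30,d→31,y→13 15:7→15,d→27,y→17 16:7→32,d→33,y→34 17:7→35,d→36,y→17 18:7→18,d→19,y→37 19:7→19,d→36,y→38 20:7→30,d→39,y→40 21:7→21,d→41,y→42 22:7→22,d→39,y→37 23:7→43,d→44,y→17 24:7→24,d→45,y→46 25:7→45,d→47,y→48 26:7→49,d→19,y→26 27:7→47,d→50,y→51 28:7→52,d→36,y→28 29:7→49,d→19,y→53 30:7→24,d→54,y→53 31:7→54,d→55,y→28 32:7→32,d→50,y→34 33:7→33,d→38,y→33 34:7→56,d→57,y→34 35:7→35,d→36,y→58 36:7→36,d→57,y→38 37:7→37,d→19,y→59 38:7→38,d→38,y→38 39:7→54,d→60,y→61 40:7→53,d→19,y→62 41:7→63,d→64,y→62 42:7→42,d→65,y→42 43:7→43,d→60,y→58 44:7→66,d→33,y→34 45:7→45,d→67,y→68 46:7→38,d→69,y→46 47:7→67,d→70,y→71 48:7→72,d→36,y→48 49:7→49,d→19,y→46 50:7→70,d→38,y→50 51:7→73,d→57,y→51 52:7→72,d→36,y→74 53:7→49,d→19,y→75 54:7→45,d→76,y→74 55:7→76,d→50,y→51 56:7→56,d→57,y→77 57:7→57,d→38,y→38 58:7→58,d→36,y→78 59:7→59,d→69,y→59 60:7→76,d→50,y→79 61:7→74,d→36,y→80 62:7→75,d→69,y→62 63:7→24,d→81,y→75 64:7→81,d→82,y→80 65:7→38,d→83,y→46 66:7→66,d→50,y→77 67:7→67,d→84,y→85 68:7→38,d→86,y→68 69:7→38,d→86,y→38 70:7→84,d→38,y→70 71:7→87,d→57,y→71 72:7→72,d→36,y→68 73:7→87,d→57,y→88 74:7→72,d→36,y→89 75:7→90,d→69,y→75 76:7→67,d→70,y→88 77:7→77,d→57,y→91 78:7→78,d→86,y→78 79:7→88,d→57,y→92 80:7→89,d→86,y→80 81:7→45,d→93,y→89 82:7→93,d→50,y→92 83:7→38,d→94,y→68 84:7→84,d→38,y→95 85:7→38,d→96,y→85 86:7→38,d→96,y→38 87:7→87,d→57,y→85 88:7→87,d→57,y→97 89:7→98,d→86,y→89 90:7→90,d→69,y→46 91:7→91,d→96,y→91 92:7→97,d→96,y→92 93:7→67,d→70,y→97 94:7→38,d→95,y→85 95:7→38,d→38,y→95 96:7→38,d→38,y→38 97:7→99,d→96,y→97 98:7→98,d→86,y→68 99:7→99,d→96,y→85 (ε-aug+det+¬).
'dydy': run [108, 101, 59, 8, 1] end={s31} rej; 4/4 single-dels accept.
'ddddd': run [108, 101, 72, 39, 8, 1] end={s31} rej; 5/5 del acc.
'7d77y7': |S_i|=[108, 100, 73, 46, 22, 9, 1] end={s31} rej; 6/6 deletions ∈↓L.
'y7yyd7': run [108, 93, 75, 57, 31, 11, 1] end={s31} rej; 6/6 single-dels accept.
4 words, ⪯-incomp.

Antichain: [dydy, ddddd, 7d77y7, y7yyd7].


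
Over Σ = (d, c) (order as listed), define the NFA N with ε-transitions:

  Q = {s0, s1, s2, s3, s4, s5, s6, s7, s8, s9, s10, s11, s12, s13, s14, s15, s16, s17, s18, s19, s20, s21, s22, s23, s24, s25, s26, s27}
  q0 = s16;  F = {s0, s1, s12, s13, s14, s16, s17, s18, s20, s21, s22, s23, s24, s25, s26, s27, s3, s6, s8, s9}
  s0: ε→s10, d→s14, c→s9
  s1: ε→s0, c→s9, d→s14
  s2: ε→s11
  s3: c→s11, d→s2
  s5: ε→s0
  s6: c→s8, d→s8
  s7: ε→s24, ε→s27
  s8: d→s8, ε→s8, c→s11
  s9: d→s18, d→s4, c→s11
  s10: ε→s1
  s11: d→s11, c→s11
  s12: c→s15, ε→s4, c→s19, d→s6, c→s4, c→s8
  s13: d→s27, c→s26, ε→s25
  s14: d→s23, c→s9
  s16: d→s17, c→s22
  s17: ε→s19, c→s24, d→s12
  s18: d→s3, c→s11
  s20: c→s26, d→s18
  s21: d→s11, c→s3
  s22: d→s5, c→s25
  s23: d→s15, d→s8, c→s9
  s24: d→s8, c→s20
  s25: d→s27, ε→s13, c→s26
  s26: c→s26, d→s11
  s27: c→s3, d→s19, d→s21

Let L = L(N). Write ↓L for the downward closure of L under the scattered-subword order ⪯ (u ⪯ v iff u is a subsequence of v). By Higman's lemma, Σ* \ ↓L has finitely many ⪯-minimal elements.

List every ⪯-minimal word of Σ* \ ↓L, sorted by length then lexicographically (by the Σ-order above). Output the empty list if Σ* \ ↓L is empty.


min(Σ*\↓L) = [ddcc, dcdc, cdcc, cccd, ddddc, ccddd].

|Q|=28, |F|=20, |δ|=60 (12 ε).
min D↑ (19 st, q0=0, F={14}): 0:d→1,c→2 1:d→3,c→4 2:d→5,c→6 3:d→7,c→8 4:d→8,c→9 5:d→10,c→11 6:d→12,c→13 7:d→8,c→8 8:d→8,c→14 9:d→15,c→13 10:d→16,c→11 11:d→15,c→14 12:d→17,c→18 13:d→14,c→13 14:d→14,c→14 15:d→18,c→14 16:d→8,c→11 17:d→14,c→18 18:d→14,c→14 [Hopcroft].
'ddcc': N↓-sim [27, 23, 14, 9, 1] end={s11} ∉↓L; 4/4 del acc.
'dcdc': N↓-sim [27, 23, 12, 6, 1] end={s11} rej; 4/4 deletions ∈↓L.
'cdcc': |S_i|=[27, 23, 17, 6, 1] end={s11} ∉↓L; 4/4 deletions ∈↓L.
'cccd': run [27, 23, 13, 4, 2] end={s11,s2} ∉↓L; 4/4 single-dels accept.
'ddddc': N↓-sim [27, 23, 14, 10, 7, 1] end={s11} — reject; 5/5 deletions ∈↓L.
'ccddd': run [27, 23, 13, 8, 5, 2] end={s11,s2} rej; 5/5 del acc.
6 minimals (antichain).
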